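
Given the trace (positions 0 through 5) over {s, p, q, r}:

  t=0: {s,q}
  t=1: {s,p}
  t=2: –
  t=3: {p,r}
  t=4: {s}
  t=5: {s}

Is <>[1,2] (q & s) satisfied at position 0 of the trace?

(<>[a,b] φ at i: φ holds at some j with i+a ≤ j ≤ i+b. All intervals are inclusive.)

No

Check (q & s) at each j in [1,2]:
  j=1: false
  j=2: false
No position in the window satisfies it → formula fails.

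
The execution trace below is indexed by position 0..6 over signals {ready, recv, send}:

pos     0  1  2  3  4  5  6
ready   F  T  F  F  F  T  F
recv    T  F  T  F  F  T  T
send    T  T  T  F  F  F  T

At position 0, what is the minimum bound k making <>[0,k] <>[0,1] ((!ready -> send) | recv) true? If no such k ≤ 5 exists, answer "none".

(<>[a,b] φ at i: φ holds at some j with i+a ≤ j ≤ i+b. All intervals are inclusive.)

Scan j = 0,1,… for <>[0,1] ((!ready -> send) | recv):
  j=0: holds
First hit at j=0, so smallest k = 0-0 = 0.

0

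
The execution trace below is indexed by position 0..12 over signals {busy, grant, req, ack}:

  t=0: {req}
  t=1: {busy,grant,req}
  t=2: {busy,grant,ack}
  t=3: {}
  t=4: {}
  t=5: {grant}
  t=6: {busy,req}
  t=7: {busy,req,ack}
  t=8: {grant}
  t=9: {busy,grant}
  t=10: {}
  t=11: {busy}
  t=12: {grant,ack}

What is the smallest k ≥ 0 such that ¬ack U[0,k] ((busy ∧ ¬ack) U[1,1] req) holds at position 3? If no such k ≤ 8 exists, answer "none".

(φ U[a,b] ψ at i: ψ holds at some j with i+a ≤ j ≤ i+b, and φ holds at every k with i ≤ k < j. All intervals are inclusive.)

Need earliest j ≥ 3 with ((busy ∧ ¬ack) U[1,1] req), and ¬ack at every k in [3,j-1].
  j=3: rhs fails.
  j=4: rhs fails.
  j=5: rhs fails.
  j=6: rhs holds; lhs holds on [3,5]. k = 3.

3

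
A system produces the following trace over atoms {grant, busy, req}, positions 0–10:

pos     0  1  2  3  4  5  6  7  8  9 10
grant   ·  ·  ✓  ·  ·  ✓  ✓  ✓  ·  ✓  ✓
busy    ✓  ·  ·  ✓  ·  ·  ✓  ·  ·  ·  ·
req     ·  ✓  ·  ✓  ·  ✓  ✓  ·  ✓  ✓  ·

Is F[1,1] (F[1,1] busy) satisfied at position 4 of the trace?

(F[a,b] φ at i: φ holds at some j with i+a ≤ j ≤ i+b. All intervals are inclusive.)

True

Check F[1,1] busy at each j in [5,5]:
  j=5: holds (witness at 6)
Found at j=5 → formula holds.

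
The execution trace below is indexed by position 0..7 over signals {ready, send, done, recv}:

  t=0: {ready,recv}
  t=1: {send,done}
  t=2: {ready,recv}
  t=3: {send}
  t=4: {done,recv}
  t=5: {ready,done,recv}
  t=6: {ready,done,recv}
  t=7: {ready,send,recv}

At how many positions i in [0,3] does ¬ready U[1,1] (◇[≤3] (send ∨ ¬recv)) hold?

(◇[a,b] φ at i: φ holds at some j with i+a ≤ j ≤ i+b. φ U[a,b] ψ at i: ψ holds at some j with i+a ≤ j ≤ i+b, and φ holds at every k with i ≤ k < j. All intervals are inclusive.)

2

Evaluate at each i in [0,3]:
  i=0: ✗ (lhs fails at k=0 before rhs at j=1)
  i=1: ✓ (rhs at j=2; lhs holds on [1,1])
  i=2: ✗ (lhs fails at k=2 before rhs at j=3)
  i=3: ✓ (rhs at j=4; lhs holds on [3,3])
Positions where it holds: {1, 3} → 2.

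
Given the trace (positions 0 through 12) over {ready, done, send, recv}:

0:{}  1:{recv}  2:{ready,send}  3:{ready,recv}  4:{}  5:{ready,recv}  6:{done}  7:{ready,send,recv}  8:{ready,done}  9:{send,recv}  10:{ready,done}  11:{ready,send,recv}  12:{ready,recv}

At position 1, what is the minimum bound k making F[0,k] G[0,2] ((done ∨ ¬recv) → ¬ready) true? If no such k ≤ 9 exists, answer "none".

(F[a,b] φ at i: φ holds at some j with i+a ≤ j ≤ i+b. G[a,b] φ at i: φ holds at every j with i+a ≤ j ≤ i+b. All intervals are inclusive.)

Scan j = 1,2,… for G[0,2] ((done ∨ ¬recv) → ¬ready):
  j=1: fails
  j=2: fails
  j=3: holds
First hit at j=3, so smallest k = 3-1 = 2.

2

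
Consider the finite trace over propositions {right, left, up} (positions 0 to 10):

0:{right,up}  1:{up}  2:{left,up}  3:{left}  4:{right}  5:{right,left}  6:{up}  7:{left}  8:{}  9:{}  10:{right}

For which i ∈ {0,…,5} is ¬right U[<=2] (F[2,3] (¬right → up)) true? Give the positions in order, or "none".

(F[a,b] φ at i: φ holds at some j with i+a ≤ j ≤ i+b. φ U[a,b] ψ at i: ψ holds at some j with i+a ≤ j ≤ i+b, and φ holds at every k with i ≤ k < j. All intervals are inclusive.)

Evaluate at each i in [0,5]:
  i=0: ✓ (rhs at j=0)
  i=1: ✓ (rhs at j=1)
  i=2: ✓ (rhs at j=2)
  i=3: ✓ (rhs at j=3)
  i=4: ✓ (rhs at j=4)
  i=5: ✗ (lhs fails at k=5 before rhs at j=7)

0, 1, 2, 3, 4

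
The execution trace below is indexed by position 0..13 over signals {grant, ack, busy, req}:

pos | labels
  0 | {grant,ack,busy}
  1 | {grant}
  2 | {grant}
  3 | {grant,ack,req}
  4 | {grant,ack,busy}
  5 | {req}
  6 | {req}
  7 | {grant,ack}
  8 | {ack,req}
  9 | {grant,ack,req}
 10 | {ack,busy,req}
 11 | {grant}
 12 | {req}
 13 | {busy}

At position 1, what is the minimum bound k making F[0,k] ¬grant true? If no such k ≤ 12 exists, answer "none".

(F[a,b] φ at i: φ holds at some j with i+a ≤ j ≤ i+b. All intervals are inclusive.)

Scan j = 1,2,… for ¬grant:
  j=1: fails
  j=2: fails
  j=3: fails
  j=4: fails
  j=5: holds
First hit at j=5, so smallest k = 5-1 = 4.

4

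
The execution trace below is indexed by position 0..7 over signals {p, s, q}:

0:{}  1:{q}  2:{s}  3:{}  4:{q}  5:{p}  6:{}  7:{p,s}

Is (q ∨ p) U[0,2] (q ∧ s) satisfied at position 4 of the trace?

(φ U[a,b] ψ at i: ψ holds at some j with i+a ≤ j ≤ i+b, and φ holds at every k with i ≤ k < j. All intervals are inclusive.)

Does not hold

Need some j in [4,6] with (q ∧ s), and (q ∨ p) at every k in [4,j-1].
  j=4: (q ∧ s) false.
  j=5: (q ∧ s) false.
  j=6: (q ∧ s) false.
No j in the window works → until fails.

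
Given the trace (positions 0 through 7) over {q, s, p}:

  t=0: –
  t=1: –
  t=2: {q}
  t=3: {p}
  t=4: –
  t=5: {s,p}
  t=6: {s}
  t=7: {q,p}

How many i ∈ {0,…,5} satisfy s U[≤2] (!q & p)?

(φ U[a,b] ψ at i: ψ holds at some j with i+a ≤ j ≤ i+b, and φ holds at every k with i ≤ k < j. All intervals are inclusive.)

2

Evaluate at each i in [0,5]:
  i=0: ✗ (no rhs in [0,2])
  i=1: ✗ (lhs fails at k=1 before rhs at j=3)
  i=2: ✗ (lhs fails at k=2 before rhs at j=3)
  i=3: ✓ (rhs at j=3)
  i=4: ✗ (lhs fails at k=4 before rhs at j=5)
  i=5: ✓ (rhs at j=5)
Positions where it holds: {3, 5} → 2.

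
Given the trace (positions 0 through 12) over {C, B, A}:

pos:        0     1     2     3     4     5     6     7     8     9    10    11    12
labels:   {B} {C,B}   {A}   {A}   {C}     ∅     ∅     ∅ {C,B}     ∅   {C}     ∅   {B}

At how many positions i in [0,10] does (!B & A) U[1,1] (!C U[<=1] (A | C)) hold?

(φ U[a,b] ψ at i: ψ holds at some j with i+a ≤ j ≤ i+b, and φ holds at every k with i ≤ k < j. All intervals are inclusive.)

Evaluate at each i in [0,10]:
  i=0: ✗ (lhs fails at k=0 before rhs at j=1)
  i=1: ✗ (lhs fails at k=1 before rhs at j=2)
  i=2: ✓ (rhs at j=3; lhs holds on [2,2])
  i=3: ✓ (rhs at j=4; lhs holds on [3,3])
  i=4: ✗ (no rhs in [5,5])
  i=5: ✗ (no rhs in [6,6])
  i=6: ✗ (lhs fails at k=6 before rhs at j=7)
  i=7: ✗ (lhs fails at k=7 before rhs at j=8)
  i=8: ✗ (lhs fails at k=8 before rhs at j=9)
  i=9: ✗ (lhs fails at k=9 before rhs at j=10)
  i=10: ✗ (no rhs in [11,11])
Positions where it holds: {2, 3} → 2.

2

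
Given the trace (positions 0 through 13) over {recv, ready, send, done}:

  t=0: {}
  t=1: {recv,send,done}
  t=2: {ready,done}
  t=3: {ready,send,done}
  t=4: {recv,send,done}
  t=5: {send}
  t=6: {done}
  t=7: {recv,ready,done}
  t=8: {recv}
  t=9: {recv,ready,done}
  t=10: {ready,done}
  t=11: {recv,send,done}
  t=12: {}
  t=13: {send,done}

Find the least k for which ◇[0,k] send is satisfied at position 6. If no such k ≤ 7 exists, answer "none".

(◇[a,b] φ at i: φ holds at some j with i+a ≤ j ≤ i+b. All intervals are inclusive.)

Scan j = 6,7,… for send:
  j=6: fails
  j=7: fails
  j=8: fails
  j=9: fails
  j=10: fails
  j=11: holds
First hit at j=11, so smallest k = 11-6 = 5.

5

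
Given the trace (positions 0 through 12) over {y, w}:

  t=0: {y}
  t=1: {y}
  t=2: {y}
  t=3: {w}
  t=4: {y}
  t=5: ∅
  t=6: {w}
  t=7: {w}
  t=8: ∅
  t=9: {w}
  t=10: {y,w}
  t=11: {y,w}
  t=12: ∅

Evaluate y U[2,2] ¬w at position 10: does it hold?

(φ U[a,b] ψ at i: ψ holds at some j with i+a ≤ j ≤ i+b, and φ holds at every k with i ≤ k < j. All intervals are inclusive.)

Yes

Need some j in [12,12] with ¬w, and y at every k in [10,j-1].
  j=12: ¬w holds; y holds at every k in [10,11] → satisfied.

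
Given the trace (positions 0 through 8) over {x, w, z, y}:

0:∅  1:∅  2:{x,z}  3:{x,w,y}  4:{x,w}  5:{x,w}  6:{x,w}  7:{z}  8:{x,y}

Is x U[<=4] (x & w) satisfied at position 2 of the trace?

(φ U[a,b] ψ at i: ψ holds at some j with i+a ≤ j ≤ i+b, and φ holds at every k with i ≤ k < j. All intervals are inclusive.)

Need some j in [2,6] with (x & w), and x at every k in [2,j-1].
  j=2: (x & w) false.
  j=3: (x & w) holds; x holds at every k in [2,2] → satisfied.

Holds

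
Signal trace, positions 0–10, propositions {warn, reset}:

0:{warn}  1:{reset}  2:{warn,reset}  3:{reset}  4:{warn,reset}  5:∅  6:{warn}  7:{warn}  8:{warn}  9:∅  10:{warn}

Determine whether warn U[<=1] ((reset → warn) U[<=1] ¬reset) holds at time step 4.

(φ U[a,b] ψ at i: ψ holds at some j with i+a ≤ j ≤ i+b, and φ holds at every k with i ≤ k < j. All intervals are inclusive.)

Need some j in [4,5] with ((reset → warn) U[<=1] ¬reset), and warn at every k in [4,j-1].
  j=4: ((reset → warn) U[<=1] ¬reset) holds; no prefix to check → satisfied.

True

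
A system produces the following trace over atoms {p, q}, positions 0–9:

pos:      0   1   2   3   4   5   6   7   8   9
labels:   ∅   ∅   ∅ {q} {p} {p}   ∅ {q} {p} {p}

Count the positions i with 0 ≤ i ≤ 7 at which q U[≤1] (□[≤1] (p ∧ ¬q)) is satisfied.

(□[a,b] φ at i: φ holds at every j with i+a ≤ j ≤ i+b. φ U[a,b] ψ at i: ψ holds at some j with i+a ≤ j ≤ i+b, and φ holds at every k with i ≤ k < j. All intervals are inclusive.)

Evaluate at each i in [0,7]:
  i=0: ✗ (no rhs in [0,1])
  i=1: ✗ (no rhs in [1,2])
  i=2: ✗ (no rhs in [2,3])
  i=3: ✓ (rhs at j=4; lhs holds on [3,3])
  i=4: ✓ (rhs at j=4)
  i=5: ✗ (no rhs in [5,6])
  i=6: ✗ (no rhs in [6,7])
  i=7: ✓ (rhs at j=8; lhs holds on [7,7])
Positions where it holds: {3, 4, 7} → 3.

3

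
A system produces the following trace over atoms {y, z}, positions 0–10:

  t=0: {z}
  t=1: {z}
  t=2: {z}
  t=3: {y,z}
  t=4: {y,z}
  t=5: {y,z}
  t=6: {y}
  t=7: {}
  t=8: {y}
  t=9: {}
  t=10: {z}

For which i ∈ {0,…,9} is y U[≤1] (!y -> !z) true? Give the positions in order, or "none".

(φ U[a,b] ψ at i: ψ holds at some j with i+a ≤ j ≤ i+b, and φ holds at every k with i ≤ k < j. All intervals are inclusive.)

Evaluate at each i in [0,9]:
  i=0: ✗ (no rhs in [0,1])
  i=1: ✗ (no rhs in [1,2])
  i=2: ✗ (lhs fails at k=2 before rhs at j=3)
  i=3: ✓ (rhs at j=3)
  i=4: ✓ (rhs at j=4)
  i=5: ✓ (rhs at j=5)
  i=6: ✓ (rhs at j=6)
  i=7: ✓ (rhs at j=7)
  i=8: ✓ (rhs at j=8)
  i=9: ✓ (rhs at j=9)

3, 4, 5, 6, 7, 8, 9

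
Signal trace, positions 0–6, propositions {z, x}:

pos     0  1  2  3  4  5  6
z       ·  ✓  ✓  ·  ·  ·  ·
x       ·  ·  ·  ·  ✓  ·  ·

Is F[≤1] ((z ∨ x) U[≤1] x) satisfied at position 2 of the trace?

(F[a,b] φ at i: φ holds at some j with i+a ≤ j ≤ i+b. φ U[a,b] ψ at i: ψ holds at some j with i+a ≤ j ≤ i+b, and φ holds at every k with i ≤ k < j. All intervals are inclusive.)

Check ((z ∨ x) U[≤1] x) at each j in [2,3]:
  j=2: fails
  j=3: fails
No position in the window satisfies it → formula fails.

False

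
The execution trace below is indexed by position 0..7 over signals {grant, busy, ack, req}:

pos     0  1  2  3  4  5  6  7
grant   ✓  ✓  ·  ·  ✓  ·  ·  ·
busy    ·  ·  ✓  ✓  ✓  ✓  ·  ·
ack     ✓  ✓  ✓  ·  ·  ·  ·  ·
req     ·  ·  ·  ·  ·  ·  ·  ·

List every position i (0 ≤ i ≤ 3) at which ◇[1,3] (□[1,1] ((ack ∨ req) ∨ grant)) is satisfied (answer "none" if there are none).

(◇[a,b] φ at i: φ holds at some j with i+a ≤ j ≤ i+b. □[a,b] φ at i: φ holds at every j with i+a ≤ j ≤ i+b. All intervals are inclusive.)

Evaluate at each i in [0,3]:
  i=0: ✓ (witness j=1)
  i=1: ✓ (witness j=3)
  i=2: ✓ (witness j=3)
  i=3: ✗ (none in [4,6])

0, 1, 2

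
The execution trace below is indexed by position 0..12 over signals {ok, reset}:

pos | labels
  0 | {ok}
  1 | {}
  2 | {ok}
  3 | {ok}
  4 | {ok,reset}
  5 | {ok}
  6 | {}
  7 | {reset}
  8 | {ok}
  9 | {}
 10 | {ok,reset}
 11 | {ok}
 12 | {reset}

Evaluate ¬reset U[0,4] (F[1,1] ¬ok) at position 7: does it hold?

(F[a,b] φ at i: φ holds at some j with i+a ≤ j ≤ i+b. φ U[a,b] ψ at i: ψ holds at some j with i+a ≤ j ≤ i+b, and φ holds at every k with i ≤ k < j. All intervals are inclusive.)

Need some j in [7,11] with F[1,1] ¬ok, and ¬reset at every k in [7,j-1].
  j=7: F[1,1] ¬ok — fails (none in [8,8]).
  j=8: F[1,1] ¬ok holds, but ¬reset fails at k=7 → not this j.
  j=9: F[1,1] ¬ok — fails (none in [10,10]).
  j=10: F[1,1] ¬ok — fails (none in [11,11]).
  j=11: F[1,1] ¬ok holds, but ¬reset fails at k=7 → not this j.
No j in the window works → until fails.

False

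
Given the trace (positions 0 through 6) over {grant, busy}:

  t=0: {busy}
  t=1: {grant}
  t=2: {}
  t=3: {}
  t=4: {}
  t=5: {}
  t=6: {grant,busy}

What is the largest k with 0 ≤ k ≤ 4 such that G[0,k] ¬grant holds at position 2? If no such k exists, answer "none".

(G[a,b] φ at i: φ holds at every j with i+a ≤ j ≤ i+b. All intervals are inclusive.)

¬grant must hold from j=2 onward; find where it first fails.
  j=2: holds
  j=3: holds
  j=4: holds
  j=5: holds
  j=6: fails
Holds on [2,5], so largest k = 3.

3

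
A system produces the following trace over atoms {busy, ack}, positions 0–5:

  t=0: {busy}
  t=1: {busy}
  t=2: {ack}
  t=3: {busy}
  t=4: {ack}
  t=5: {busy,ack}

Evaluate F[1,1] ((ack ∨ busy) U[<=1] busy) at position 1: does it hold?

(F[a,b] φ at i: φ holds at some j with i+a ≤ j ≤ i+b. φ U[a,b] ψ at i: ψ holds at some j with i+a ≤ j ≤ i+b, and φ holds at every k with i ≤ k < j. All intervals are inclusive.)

Yes

Check ((ack ∨ busy) U[<=1] busy) at each j in [2,2]:
  j=2: holds
Found at j=2 → formula holds.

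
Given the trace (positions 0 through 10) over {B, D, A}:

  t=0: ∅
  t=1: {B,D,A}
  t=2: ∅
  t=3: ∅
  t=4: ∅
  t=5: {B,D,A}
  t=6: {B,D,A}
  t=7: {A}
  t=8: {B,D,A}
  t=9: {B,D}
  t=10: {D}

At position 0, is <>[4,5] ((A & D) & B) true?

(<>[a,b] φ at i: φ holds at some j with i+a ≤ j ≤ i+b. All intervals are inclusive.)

Check ((A & D) & B) at each j in [4,5]:
  j=4: false
  j=5: true
Found at j=5 → formula holds.

Yes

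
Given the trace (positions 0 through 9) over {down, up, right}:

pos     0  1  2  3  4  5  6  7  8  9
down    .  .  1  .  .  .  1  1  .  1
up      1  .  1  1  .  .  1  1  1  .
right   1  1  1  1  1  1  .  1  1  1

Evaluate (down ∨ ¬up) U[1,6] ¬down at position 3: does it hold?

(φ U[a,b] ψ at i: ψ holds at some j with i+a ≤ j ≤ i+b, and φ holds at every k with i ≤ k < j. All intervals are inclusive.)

Need some j in [4,9] with ¬down, and (down ∨ ¬up) at every k in [3,j-1].
  j=4: ¬down holds, but (down ∨ ¬up) fails at k=3 → not this j.
  j=5: ¬down holds, but (down ∨ ¬up) fails at k=3 → not this j.
  j=6: ¬down false.
  j=7: ¬down false.
  j=8: ¬down holds, but (down ∨ ¬up) fails at k=3 → not this j.
  j=9: ¬down false.
No j in the window works → until fails.

No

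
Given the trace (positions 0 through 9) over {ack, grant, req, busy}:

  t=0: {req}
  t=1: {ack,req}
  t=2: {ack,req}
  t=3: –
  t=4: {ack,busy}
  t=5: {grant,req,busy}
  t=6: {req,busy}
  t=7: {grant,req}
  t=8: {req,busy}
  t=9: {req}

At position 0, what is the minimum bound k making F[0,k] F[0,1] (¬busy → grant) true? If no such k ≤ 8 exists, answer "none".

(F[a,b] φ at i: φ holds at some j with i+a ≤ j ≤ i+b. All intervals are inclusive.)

3

Scan j = 0,1,… for F[0,1] (¬busy → grant):
  j=0: fails
  j=1: fails
  j=2: fails
  j=3: holds
First hit at j=3, so smallest k = 3-0 = 3.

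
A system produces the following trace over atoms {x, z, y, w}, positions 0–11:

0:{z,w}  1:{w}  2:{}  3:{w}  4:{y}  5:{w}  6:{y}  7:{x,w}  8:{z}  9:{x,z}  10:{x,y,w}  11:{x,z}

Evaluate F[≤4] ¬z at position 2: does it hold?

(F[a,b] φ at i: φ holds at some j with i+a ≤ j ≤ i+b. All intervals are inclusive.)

True

Check ¬z at each j in [2,6]:
  j=2: true
  j=3: true
  j=4: true
  j=5: true
  j=6: true
Found at j=2 → formula holds.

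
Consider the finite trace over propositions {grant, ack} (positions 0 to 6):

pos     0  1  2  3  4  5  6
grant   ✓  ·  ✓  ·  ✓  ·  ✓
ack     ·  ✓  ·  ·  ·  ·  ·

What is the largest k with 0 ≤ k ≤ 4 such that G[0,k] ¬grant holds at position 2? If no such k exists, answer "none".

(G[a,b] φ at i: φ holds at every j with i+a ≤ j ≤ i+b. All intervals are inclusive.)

¬grant must hold from j=2 onward; find where it first fails.
  j=2: fails → no k works.

none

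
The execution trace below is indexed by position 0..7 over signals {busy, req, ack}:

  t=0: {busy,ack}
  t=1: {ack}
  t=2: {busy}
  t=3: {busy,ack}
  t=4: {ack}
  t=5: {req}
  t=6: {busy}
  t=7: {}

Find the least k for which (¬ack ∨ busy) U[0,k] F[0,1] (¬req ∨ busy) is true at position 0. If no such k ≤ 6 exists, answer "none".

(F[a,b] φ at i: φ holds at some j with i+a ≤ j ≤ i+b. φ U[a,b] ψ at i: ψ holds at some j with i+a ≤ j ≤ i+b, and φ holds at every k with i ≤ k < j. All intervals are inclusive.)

0

Need earliest j ≥ 0 with F[0,1] (¬req ∨ busy), and (¬ack ∨ busy) at every k in [0,j-1].
  j=0: rhs holds (empty prefix). k = 0.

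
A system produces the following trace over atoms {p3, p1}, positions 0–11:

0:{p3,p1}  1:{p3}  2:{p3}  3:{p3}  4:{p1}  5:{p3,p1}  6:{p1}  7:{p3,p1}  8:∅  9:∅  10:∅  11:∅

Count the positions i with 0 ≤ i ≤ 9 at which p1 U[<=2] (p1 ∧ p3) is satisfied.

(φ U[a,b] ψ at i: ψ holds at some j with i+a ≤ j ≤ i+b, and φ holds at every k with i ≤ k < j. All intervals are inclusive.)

5

Evaluate at each i in [0,9]:
  i=0: ✓ (rhs at j=0)
  i=1: ✗ (no rhs in [1,3])
  i=2: ✗ (no rhs in [2,4])
  i=3: ✗ (lhs fails at k=3 before rhs at j=5)
  i=4: ✓ (rhs at j=5; lhs holds on [4,4])
  i=5: ✓ (rhs at j=5)
  i=6: ✓ (rhs at j=7; lhs holds on [6,6])
  i=7: ✓ (rhs at j=7)
  i=8: ✗ (no rhs in [8,10])
  i=9: ✗ (no rhs in [9,11])
Positions where it holds: {0, 4, 5, 6, 7} → 5.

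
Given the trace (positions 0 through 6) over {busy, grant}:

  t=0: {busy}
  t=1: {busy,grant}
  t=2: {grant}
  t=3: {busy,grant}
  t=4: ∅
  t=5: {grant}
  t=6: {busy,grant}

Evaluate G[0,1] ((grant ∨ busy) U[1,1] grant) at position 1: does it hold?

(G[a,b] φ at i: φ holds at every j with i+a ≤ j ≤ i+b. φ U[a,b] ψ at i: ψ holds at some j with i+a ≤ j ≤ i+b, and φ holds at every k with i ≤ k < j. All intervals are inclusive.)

Yes

Check ((grant ∨ busy) U[1,1] grant) at every j in [1,2]:
  j=1: holds
  j=2: holds
All positions satisfy it → formula holds.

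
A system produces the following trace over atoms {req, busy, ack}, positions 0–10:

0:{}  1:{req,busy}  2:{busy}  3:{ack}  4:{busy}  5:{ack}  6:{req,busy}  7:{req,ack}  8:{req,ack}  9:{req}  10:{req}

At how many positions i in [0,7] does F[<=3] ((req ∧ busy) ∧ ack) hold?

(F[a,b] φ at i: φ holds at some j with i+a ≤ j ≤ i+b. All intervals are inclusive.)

0

Evaluate at each i in [0,7]:
  i=0: ✗ (none in [0,3])
  i=1: ✗ (none in [1,4])
  i=2: ✗ (none in [2,5])
  i=3: ✗ (none in [3,6])
  i=4: ✗ (none in [4,7])
  i=5: ✗ (none in [5,8])
  i=6: ✗ (none in [6,9])
  i=7: ✗ (none in [7,10])
Positions where it holds: {} → 0.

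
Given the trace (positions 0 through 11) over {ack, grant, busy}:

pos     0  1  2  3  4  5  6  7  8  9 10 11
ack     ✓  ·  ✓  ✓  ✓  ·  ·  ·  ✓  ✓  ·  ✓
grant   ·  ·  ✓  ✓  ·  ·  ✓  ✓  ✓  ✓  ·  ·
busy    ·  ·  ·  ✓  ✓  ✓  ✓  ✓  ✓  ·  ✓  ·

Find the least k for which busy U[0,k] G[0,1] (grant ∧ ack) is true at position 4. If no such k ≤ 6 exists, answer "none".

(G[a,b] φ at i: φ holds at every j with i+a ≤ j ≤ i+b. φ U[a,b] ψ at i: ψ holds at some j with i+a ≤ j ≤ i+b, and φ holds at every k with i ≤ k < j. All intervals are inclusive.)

Need earliest j ≥ 4 with G[0,1] (grant ∧ ack), and busy at every k in [4,j-1].
  j=4: rhs fails.
  j=5: rhs fails.
  j=6: rhs fails.
  j=7: rhs fails.
  j=8: rhs holds; lhs holds on [4,7]. k = 4.

4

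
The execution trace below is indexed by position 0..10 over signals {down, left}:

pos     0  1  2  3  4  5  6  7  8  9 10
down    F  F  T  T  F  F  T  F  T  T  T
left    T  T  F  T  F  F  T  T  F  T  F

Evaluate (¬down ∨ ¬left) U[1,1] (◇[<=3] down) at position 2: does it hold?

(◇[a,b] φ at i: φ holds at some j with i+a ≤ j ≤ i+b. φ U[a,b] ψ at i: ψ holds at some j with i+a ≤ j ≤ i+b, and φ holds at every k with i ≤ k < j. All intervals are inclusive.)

Need some j in [3,3] with ◇[<=3] down, and (¬down ∨ ¬left) at every k in [2,j-1].
  j=3: ◇[<=3] down holds; (¬down ∨ ¬left) holds at every k in [2,2] → satisfied.

Yes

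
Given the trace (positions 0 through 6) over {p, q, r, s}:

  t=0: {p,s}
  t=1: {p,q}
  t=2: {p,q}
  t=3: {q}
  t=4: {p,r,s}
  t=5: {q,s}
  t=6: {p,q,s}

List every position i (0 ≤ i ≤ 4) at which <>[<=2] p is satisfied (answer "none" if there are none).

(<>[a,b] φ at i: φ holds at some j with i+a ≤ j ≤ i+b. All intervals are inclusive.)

Evaluate at each i in [0,4]:
  i=0: ✓ (witness j=0)
  i=1: ✓ (witness j=1)
  i=2: ✓ (witness j=2)
  i=3: ✓ (witness j=4)
  i=4: ✓ (witness j=4)

0, 1, 2, 3, 4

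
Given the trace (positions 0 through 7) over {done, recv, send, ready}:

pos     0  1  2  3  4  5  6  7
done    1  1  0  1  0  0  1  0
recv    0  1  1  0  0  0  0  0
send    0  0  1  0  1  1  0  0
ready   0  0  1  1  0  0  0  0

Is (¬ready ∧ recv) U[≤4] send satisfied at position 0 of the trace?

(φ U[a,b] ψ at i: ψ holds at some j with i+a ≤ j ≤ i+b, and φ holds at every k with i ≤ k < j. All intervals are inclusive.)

Does not hold

Need some j in [0,4] with send, and (¬ready ∧ recv) at every k in [0,j-1].
  j=0: send false.
  j=1: send false.
  j=2: send holds, but (¬ready ∧ recv) fails at k=0 → not this j.
  j=3: send false.
  j=4: send holds, but (¬ready ∧ recv) fails at k=0 → not this j.
No j in the window works → until fails.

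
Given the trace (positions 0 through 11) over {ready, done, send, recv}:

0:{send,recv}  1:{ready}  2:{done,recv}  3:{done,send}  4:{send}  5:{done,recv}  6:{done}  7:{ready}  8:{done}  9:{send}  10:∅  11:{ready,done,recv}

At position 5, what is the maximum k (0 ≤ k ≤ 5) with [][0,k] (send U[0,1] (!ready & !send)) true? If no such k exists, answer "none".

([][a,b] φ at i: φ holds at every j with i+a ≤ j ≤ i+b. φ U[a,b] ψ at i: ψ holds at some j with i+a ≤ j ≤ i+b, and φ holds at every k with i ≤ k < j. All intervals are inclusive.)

1

(send U[0,1] (!ready & !send)) must hold from j=5 onward; find where it first fails.
  j=5: holds
  j=6: holds
  j=7: fails
Holds on [5,6], so largest k = 1.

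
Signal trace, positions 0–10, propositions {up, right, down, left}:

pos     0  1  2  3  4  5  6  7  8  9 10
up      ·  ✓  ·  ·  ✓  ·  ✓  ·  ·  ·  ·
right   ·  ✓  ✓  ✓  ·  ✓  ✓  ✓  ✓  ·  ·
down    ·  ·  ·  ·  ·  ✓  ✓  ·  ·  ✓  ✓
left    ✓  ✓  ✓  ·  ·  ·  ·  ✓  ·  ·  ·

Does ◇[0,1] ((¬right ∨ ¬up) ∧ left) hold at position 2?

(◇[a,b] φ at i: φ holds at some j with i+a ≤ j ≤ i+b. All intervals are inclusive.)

Yes

Check ((¬right ∨ ¬up) ∧ left) at each j in [2,3]:
  j=2: true
  j=3: false
Found at j=2 → formula holds.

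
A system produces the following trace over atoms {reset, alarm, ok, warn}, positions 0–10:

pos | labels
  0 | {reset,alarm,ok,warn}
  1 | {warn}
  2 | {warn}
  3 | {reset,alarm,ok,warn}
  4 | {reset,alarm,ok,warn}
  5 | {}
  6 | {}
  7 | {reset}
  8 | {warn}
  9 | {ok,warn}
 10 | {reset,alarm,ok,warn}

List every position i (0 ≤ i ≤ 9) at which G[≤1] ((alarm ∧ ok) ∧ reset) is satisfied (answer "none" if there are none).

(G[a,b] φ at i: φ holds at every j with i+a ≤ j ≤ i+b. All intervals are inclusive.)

3

Evaluate at each i in [0,9]:
  i=0: ✗ (fails at j=1)
  i=1: ✗ (fails at j=1)
  i=2: ✗ (fails at j=2)
  i=3: ✓ (all of [3,4])
  i=4: ✗ (fails at j=5)
  i=5: ✗ (fails at j=5)
  i=6: ✗ (fails at j=6)
  i=7: ✗ (fails at j=7)
  i=8: ✗ (fails at j=8)
  i=9: ✗ (fails at j=9)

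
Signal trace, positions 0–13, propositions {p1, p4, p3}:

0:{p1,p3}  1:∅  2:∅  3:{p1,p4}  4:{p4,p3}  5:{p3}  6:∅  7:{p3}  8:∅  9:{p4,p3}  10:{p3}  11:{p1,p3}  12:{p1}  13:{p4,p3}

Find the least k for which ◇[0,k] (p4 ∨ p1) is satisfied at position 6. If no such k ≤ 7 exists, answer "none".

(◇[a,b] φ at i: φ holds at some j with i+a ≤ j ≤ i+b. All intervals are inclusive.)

Scan j = 6,7,… for (p4 ∨ p1):
  j=6: fails
  j=7: fails
  j=8: fails
  j=9: holds
First hit at j=9, so smallest k = 9-6 = 3.

3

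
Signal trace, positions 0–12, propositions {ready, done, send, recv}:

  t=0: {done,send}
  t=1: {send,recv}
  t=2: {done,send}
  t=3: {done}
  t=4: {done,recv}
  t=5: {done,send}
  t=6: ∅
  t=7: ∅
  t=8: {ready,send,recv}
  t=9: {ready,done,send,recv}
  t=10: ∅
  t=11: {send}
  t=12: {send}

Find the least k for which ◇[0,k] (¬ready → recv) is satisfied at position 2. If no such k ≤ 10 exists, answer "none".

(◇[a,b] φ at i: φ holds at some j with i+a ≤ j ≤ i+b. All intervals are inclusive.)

Scan j = 2,3,… for (¬ready → recv):
  j=2: fails
  j=3: fails
  j=4: holds
First hit at j=4, so smallest k = 4-2 = 2.

2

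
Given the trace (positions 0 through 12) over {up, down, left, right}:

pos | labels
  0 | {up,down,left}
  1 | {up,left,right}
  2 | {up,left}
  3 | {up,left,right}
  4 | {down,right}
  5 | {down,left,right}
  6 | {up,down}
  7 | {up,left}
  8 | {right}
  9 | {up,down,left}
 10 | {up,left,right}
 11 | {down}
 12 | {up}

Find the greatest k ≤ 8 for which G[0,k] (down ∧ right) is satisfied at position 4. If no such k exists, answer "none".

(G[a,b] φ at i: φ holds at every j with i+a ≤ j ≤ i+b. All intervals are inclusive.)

1

(down ∧ right) must hold from j=4 onward; find where it first fails.
  j=4: holds
  j=5: holds
  j=6: fails
Holds on [4,5], so largest k = 1.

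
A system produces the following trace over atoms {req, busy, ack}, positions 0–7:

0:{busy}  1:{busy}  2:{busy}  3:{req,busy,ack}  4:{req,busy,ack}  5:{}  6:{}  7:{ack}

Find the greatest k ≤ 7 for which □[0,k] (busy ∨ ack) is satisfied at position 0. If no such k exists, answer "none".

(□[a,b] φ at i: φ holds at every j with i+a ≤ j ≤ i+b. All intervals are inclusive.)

4

(busy ∨ ack) must hold from j=0 onward; find where it first fails.
  j=0: holds
  j=1: holds
  j=2: holds
  j=3: holds
  j=4: holds
  j=5: fails
Holds on [0,4], so largest k = 4.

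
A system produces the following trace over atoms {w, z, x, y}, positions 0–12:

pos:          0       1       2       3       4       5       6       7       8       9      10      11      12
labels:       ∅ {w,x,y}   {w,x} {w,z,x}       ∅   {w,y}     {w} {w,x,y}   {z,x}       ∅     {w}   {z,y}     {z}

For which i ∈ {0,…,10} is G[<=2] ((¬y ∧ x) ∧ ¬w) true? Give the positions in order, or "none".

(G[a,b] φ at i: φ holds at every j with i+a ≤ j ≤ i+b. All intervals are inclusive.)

Evaluate at each i in [0,10]:
  i=0: ✗ (fails at j=0)
  i=1: ✗ (fails at j=1)
  i=2: ✗ (fails at j=2)
  i=3: ✗ (fails at j=3)
  i=4: ✗ (fails at j=4)
  i=5: ✗ (fails at j=5)
  i=6: ✗ (fails at j=6)
  i=7: ✗ (fails at j=7)
  i=8: ✗ (fails at j=9)
  i=9: ✗ (fails at j=9)
  i=10: ✗ (fails at j=10)

none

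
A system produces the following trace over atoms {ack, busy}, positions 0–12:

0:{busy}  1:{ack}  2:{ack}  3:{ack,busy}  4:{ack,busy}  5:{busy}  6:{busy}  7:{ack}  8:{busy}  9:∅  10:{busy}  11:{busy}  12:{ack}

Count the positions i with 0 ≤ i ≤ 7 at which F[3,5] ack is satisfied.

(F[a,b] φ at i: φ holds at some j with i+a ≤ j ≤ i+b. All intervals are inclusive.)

6

Evaluate at each i in [0,7]:
  i=0: ✓ (witness j=3)
  i=1: ✓ (witness j=4)
  i=2: ✓ (witness j=7)
  i=3: ✓ (witness j=7)
  i=4: ✓ (witness j=7)
  i=5: ✗ (none in [8,10])
  i=6: ✗ (none in [9,11])
  i=7: ✓ (witness j=12)
Positions where it holds: {0, 1, 2, 3, 4, 7} → 6.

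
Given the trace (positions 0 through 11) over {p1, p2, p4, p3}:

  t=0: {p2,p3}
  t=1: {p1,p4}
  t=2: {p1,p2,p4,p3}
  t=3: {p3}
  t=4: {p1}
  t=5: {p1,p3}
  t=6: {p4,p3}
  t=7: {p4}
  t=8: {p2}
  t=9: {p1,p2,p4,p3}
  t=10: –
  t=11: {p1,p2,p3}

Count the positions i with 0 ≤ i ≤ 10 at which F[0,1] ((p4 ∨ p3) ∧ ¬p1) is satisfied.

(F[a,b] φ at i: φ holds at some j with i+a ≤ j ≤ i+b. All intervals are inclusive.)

6

Evaluate at each i in [0,10]:
  i=0: ✓ (witness j=0)
  i=1: ✗ (none in [1,2])
  i=2: ✓ (witness j=3)
  i=3: ✓ (witness j=3)
  i=4: ✗ (none in [4,5])
  i=5: ✓ (witness j=6)
  i=6: ✓ (witness j=6)
  i=7: ✓ (witness j=7)
  i=8: ✗ (none in [8,9])
  i=9: ✗ (none in [9,10])
  i=10: ✗ (none in [10,11])
Positions where it holds: {0, 2, 3, 5, 6, 7} → 6.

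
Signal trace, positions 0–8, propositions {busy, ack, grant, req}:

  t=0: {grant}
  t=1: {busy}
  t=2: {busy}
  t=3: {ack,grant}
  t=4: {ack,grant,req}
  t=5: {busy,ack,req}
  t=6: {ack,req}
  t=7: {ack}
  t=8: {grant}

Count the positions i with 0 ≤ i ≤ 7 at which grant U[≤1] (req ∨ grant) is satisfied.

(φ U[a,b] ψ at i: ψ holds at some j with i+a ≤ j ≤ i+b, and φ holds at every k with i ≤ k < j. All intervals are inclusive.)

5

Evaluate at each i in [0,7]:
  i=0: ✓ (rhs at j=0)
  i=1: ✗ (no rhs in [1,2])
  i=2: ✗ (lhs fails at k=2 before rhs at j=3)
  i=3: ✓ (rhs at j=3)
  i=4: ✓ (rhs at j=4)
  i=5: ✓ (rhs at j=5)
  i=6: ✓ (rhs at j=6)
  i=7: ✗ (lhs fails at k=7 before rhs at j=8)
Positions where it holds: {0, 3, 4, 5, 6} → 5.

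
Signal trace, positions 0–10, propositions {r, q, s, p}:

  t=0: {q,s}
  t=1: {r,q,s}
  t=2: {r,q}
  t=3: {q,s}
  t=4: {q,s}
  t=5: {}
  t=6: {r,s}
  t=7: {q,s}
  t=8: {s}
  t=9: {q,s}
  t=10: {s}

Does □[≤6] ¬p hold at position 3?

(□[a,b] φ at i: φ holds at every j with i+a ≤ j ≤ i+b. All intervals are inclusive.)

Check ¬p at every j in [3,9]:
  j=3: true
  j=4: true
  j=5: true
  j=6: true
  j=7: true
  j=8: true
  j=9: true
All positions satisfy it → formula holds.

Holds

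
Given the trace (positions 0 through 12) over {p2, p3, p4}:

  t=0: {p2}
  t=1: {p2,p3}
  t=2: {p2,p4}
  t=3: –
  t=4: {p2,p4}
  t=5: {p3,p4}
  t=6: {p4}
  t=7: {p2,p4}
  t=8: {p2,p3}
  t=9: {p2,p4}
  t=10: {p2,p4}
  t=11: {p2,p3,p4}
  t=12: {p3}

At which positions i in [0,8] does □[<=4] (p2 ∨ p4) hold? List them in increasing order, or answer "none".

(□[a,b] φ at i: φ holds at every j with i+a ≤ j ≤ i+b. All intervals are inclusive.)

4, 5, 6, 7

Evaluate at each i in [0,8]:
  i=0: ✗ (fails at j=3)
  i=1: ✗ (fails at j=3)
  i=2: ✗ (fails at j=3)
  i=3: ✗ (fails at j=3)
  i=4: ✓ (all of [4,8])
  i=5: ✓ (all of [5,9])
  i=6: ✓ (all of [6,10])
  i=7: ✓ (all of [7,11])
  i=8: ✗ (fails at j=12)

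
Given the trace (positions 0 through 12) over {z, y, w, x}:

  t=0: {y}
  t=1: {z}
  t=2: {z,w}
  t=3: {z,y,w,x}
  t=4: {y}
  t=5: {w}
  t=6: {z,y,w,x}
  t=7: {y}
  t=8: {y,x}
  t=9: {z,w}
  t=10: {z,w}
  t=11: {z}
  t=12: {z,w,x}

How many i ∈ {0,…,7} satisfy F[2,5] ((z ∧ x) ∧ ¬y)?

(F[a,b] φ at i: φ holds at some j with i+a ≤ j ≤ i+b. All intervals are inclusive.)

1

Evaluate at each i in [0,7]:
  i=0: ✗ (none in [2,5])
  i=1: ✗ (none in [3,6])
  i=2: ✗ (none in [4,7])
  i=3: ✗ (none in [5,8])
  i=4: ✗ (none in [6,9])
  i=5: ✗ (none in [7,10])
  i=6: ✗ (none in [8,11])
  i=7: ✓ (witness j=12)
Positions where it holds: {7} → 1.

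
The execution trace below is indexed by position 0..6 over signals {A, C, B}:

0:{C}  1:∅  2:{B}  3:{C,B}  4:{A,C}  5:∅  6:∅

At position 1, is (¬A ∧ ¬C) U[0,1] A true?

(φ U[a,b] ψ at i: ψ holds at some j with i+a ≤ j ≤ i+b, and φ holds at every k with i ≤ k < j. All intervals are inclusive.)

Need some j in [1,2] with A, and (¬A ∧ ¬C) at every k in [1,j-1].
  j=1: A false.
  j=2: A false.
No j in the window works → until fails.

False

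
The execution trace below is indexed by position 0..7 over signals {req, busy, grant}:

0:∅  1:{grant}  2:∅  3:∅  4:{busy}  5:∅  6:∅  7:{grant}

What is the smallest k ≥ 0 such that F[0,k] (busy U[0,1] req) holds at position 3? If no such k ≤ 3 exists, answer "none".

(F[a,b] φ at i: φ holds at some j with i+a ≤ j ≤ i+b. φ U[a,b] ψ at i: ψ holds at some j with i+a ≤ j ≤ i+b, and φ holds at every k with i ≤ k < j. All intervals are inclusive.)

Scan j = 3,4,… for (busy U[0,1] req):
  j=3: fails
  j=4: fails
  j=5: fails
  j=6: fails
No j in [3,6] satisfies it → none.

none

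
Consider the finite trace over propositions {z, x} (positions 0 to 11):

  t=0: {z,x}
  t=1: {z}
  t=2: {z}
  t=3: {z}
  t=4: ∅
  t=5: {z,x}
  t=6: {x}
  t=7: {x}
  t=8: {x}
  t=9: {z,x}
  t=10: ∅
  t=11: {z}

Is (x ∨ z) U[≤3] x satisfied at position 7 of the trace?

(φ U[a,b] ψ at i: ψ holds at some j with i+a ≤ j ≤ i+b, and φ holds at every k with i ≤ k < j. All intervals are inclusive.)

Holds

Need some j in [7,10] with x, and (x ∨ z) at every k in [7,j-1].
  j=7: x holds; no prefix to check → satisfied.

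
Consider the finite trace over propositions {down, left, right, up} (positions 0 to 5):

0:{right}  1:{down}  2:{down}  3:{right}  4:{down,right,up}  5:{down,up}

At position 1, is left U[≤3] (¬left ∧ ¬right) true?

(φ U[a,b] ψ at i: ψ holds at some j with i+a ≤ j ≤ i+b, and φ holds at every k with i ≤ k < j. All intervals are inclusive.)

Need some j in [1,4] with (¬left ∧ ¬right), and left at every k in [1,j-1].
  j=1: (¬left ∧ ¬right) holds; no prefix to check → satisfied.

Yes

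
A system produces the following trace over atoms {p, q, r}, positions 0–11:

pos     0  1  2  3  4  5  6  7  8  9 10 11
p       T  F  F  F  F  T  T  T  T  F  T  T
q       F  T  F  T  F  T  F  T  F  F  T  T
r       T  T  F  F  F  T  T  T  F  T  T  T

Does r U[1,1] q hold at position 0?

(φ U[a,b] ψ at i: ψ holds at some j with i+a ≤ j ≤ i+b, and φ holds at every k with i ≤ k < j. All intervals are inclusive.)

Need some j in [1,1] with q, and r at every k in [0,j-1].
  j=1: q holds; r holds at every k in [0,0] → satisfied.

Holds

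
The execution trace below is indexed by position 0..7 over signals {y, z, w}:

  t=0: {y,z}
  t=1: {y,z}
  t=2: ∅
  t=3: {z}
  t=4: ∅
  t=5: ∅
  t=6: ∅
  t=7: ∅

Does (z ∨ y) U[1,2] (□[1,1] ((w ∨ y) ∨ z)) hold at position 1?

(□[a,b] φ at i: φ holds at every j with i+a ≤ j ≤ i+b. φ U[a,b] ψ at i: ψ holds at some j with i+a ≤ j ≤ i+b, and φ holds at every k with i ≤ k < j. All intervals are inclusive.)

Yes

Need some j in [2,3] with □[1,1] ((w ∨ y) ∨ z), and (z ∨ y) at every k in [1,j-1].
  j=2: □[1,1] ((w ∨ y) ∨ z) holds; (z ∨ y) holds at every k in [1,1] → satisfied.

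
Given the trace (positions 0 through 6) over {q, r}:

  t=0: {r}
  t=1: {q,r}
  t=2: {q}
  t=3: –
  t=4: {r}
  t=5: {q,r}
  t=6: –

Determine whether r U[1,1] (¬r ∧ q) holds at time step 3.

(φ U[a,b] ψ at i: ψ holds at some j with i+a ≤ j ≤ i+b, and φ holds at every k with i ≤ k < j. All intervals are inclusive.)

Does not hold

Need some j in [4,4] with (¬r ∧ q), and r at every k in [3,j-1].
  j=4: (¬r ∧ q) false.
No j in the window works → until fails.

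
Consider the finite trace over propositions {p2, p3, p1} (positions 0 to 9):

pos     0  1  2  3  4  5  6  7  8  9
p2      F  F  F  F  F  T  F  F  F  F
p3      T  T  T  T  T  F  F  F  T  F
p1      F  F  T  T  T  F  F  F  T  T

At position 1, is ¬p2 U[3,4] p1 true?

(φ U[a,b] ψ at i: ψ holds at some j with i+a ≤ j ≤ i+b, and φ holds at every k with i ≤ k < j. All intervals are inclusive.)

Holds

Need some j in [4,5] with p1, and ¬p2 at every k in [1,j-1].
  j=4: p1 holds; ¬p2 holds at every k in [1,3] → satisfied.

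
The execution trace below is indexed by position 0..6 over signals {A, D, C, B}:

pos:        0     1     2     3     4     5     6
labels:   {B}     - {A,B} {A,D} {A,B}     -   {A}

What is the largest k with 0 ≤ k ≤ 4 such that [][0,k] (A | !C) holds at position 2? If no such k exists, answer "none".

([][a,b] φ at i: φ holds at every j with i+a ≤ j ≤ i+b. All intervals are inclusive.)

4

(A | !C) must hold from j=2 onward; find where it first fails.
  j=2: holds
  j=3: holds
  j=4: holds
  j=5: holds
  j=6: holds
Holds through j=6; largest k = 4.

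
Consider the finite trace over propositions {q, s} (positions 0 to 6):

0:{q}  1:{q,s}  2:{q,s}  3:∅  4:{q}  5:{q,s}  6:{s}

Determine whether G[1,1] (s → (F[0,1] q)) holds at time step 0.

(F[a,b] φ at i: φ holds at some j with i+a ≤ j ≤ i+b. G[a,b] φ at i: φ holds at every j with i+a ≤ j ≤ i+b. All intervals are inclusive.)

Check (s → (F[0,1] q)) at every j in [1,1]:
  j=1: antecedent true; consequent holds (witness at 1) → ✓
All positions satisfy it → formula holds.

Holds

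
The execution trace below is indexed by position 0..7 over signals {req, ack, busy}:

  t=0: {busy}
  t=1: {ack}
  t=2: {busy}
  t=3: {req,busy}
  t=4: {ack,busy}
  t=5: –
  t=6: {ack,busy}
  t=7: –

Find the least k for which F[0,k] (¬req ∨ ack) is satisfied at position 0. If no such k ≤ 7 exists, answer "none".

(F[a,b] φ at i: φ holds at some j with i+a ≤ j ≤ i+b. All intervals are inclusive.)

Scan j = 0,1,… for (¬req ∨ ack):
  j=0: holds
First hit at j=0, so smallest k = 0-0 = 0.

0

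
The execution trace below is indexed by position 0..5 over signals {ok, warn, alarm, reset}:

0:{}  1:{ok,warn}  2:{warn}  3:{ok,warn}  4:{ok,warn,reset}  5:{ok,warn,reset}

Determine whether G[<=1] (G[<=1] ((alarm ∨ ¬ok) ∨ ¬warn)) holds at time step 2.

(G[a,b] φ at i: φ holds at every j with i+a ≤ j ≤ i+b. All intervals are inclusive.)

Check G[<=1] ((alarm ∨ ¬ok) ∨ ¬warn) at every j in [2,3]:
  j=2: fails at 3
  j=3: fails at 3
Fails at j=2 → formula fails.

Does not hold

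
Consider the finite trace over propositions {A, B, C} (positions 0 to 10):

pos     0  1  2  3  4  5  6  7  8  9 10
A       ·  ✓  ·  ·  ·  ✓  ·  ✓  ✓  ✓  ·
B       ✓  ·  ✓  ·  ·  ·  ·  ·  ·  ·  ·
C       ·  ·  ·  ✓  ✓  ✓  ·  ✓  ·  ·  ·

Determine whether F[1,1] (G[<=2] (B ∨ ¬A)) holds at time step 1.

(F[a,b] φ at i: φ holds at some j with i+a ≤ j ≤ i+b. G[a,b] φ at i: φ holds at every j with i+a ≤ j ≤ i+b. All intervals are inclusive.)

True

Check G[<=2] (B ∨ ¬A) at each j in [2,2]:
  j=2: holds on [2,4]
Found at j=2 → formula holds.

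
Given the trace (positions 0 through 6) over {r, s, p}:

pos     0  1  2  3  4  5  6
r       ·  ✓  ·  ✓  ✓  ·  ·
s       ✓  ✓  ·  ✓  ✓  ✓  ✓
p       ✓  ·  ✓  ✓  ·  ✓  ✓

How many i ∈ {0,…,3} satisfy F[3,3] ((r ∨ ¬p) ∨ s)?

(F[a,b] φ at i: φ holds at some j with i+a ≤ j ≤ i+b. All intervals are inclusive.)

4

Evaluate at each i in [0,3]:
  i=0: ✓ (witness j=3)
  i=1: ✓ (witness j=4)
  i=2: ✓ (witness j=5)
  i=3: ✓ (witness j=6)
Positions where it holds: {0, 1, 2, 3} → 4.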